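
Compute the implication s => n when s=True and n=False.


Implication is false only when antecedent is true and consequent is false.
Substitute: s=True, n=False.
True => False evaluates to False.

False


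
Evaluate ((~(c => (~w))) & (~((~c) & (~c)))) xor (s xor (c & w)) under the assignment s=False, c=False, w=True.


Substitute s=False, c=False, w=True:
… (earlier sub-steps elided)
c => (~w) = False => False = True
~(c => (~w)) = False
~c = True
~c = True
(~c) & (~c) = True & True = True
~((~c) & (~c)) = False
(~(c => (~w))) & (~((~c) & (~c))) = False & False = False
c & w = False & True = False
s xor (c & w) = False xor False = False
((~(c => (~w))) & (~((~c) & (~c)))) xor (s xor (c & w)) = False xor False = False

False


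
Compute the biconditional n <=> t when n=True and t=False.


Biconditional is true when both operands have the same truth value.
Substitute: n=True, t=False.
True <=> False evaluates to False.

False


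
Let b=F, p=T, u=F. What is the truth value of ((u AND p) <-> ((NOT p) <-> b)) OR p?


Substitute b=F, p=T, u=F:
u AND p = F AND T = F
NOT p = F
(NOT p) <-> b = F <-> F = T
(u AND p) <-> ((NOT p) <-> b) = F <-> T = F
((u AND p) <-> ((NOT p) <-> b)) OR p = F OR T = T

T


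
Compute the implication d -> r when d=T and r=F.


Implication is false only when antecedent is true and consequent is false.
Substitute: d=T, r=F.
T -> F evaluates to F.

F


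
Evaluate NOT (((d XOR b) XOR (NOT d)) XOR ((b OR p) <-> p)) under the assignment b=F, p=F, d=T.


Substitute b=F, p=F, d=T:
d XOR b = T XOR F = T
NOT d = F
(d XOR b) XOR (NOT d) = T XOR F = T
b OR p = F OR F = F
(b OR p) <-> p = F <-> F = T
((d XOR b) XOR (NOT d)) XOR ((b OR p) <-> p) = T XOR T = F
NOT (((d XOR b) XOR (NOT d)) XOR ((b OR p) <-> p)) = T

T


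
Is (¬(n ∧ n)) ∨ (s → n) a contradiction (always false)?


Truth table over {n, s}:
n | s | φ
---------
F | F | T
T | F | T
F | T | T
T | T | T
Satisfying assignment at row 1: n=F, s=F gives T.

No, it is not a contradiction.


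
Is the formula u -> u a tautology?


Build the truth table over {u}:
u | φ
-----
F | T
T | T
Every row evaluates to true.

Yes, it is a tautology.


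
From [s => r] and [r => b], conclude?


Hypothetical syllogism: from (P → Q) and (Q → R), infer (P → R).
Chain the two implications through the shared middle term 'r'.

s => b


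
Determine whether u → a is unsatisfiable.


Truth table over {a, u}:
a | u | φ
---------
F | F | T
T | F | T
F | T | F
T | T | T
Satisfying assignment at row 1: a=F, u=F gives T.

No, it is not a contradiction.


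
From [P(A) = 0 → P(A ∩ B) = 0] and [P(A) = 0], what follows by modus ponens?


Modus ponens: from (P → Q) and P, infer Q.
P = 'P(A) = 0' is asserted, and P → Q holds, so Q follows.

P(A ∩ B) = 0.


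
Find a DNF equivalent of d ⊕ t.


Step 1: d ⊕ t is true exactly when they disagree: (d ∧ ¬t) ∨ (¬d ∧ t).

(d ∧ (¬t)) ∨ ((¬d) ∧ t)


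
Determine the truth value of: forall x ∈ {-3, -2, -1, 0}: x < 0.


Evaluate the predicate on each element: -3:True, -2:True, -1:True, 0:False.
Counterexample x = 0 fails the predicate.

False


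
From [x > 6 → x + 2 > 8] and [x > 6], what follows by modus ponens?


Modus ponens: from (P → Q) and P, infer Q.
P = 'x > 6' is asserted, and P → Q holds, so Q follows.

x + 2 > 8.


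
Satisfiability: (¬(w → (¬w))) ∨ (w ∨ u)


Search for a satisfying assignment over {u, w}.
Try u=T, w=F: the formula evaluates to T.
A satisfying assignment exists.

Satisfiable.


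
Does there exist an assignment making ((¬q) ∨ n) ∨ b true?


Search for a satisfying assignment over {b, n, q}.
Try b=F, n=F, q=F: the formula evaluates to T.
A satisfying assignment exists.

Satisfiable.


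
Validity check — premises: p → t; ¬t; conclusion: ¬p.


This matches the form of modus tollens: the conclusion follows in every model of the premises.

Valid.


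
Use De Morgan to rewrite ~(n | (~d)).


De Morgan: the negation of a disjunction is the conjunction of the negations.
Distribute ~ across |, flipping it to &, and negate each literal.

(~n) & d


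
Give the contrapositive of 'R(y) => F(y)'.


The contrapositive of (P → Q) is (¬Q → ¬P); it is logically equivalent to the original.
Here P = 'R(y)' and Q = 'F(y)'.

If not (F(y)), then not (R(y)).


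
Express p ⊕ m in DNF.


Step 1: p ⊕ m is true exactly when they disagree: (p ∧ ¬m) ∨ (¬p ∧ m).

(p ∧ (¬m)) ∨ ((¬p) ∧ m)


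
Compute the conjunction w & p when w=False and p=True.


Conjunction is true only when both operands are true.
Substitute: w=False, p=True.
False & True evaluates to False.

False


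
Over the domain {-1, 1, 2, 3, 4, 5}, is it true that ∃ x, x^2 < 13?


Evaluate the predicate on each element: -1:T, 1:T, 2:T, 3:T, 4:F, 5:F.
Witness x = -1 satisfies the predicate.

T


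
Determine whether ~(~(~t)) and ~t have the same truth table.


Compare truth tables:
t | φ | ψ
---------
False | True | True
True | False | False
The columns φ and ψ agree on every row.

Yes, they are logically equivalent.


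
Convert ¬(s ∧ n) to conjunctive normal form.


Step 1: Apply De Morgan: ¬(s ∧ n) = ¬s ∨ ¬n.

(¬s) ∨ (¬n)


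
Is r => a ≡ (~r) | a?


Compare truth tables:
a | r | φ | ψ
-------------
False | False | True | True
True | False | True | True
False | True | False | False
True | True | True | True
The columns φ and ψ agree on every row.

Yes, they are logically equivalent.


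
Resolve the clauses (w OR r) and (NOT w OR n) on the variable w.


The clauses contain complementary literals w and NOTw.
Resolution eliminates this pair and disjoins the remaining literals (merging duplicates).

(r OR n)


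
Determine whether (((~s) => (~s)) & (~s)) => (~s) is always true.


Build the truth table over {s}:
s | φ
-----
False | True
True | True
Every row evaluates to true.

Yes, it is a tautology.


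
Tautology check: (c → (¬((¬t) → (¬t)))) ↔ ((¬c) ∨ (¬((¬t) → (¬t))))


Build the truth table over {c, t}:
c | t | φ
---------
F | F | T
T | F | T
F | T | T
T | T | T
Every row evaluates to true.

Yes, it is a tautology.


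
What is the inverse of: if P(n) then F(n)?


The inverse of (P → Q) is (¬P → ¬Q). It is equivalent to the converse, not to the original.
Here P = 'P(n)' and Q = 'F(n)'.

If not (P(n)), then not (F(n)).


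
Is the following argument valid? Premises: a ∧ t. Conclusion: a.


This matches the form of conjunction elimination: the conclusion follows in every model of the premises.

Valid.


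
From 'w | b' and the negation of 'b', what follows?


Disjunctive syllogism: from (P ∨ Q) and ¬P, infer Q.
One disjunct, 'b', is ruled out; the other must hold.

w


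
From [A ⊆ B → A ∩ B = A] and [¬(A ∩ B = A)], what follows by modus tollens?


Modus tollens: from (P → Q) and ¬Q, infer ¬P.
Q = 'A ∩ B = A' is denied; since P → Q, P must also fail.

Not (A ⊆ B).


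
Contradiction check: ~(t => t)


Truth table over {t}:
t | φ
-----
False | False
True | False
Every row is false.

Yes, it is a contradiction.


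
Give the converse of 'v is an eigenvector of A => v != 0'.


The converse of (P → Q) is (Q → P). It is not in general equivalent to the original.
Here P = 'v is an eigenvector of A' and Q = 'v != 0'.

If v != 0, then v is an eigenvector of A.


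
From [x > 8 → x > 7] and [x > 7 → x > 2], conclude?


Hypothetical syllogism: from (P → Q) and (Q → R), infer (P → R).
Chain the two implications through the shared middle term 'x > 7'.

x > 8 → x > 2


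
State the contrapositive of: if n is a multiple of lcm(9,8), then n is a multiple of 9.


The contrapositive of (P → Q) is (¬Q → ¬P); it is logically equivalent to the original.
Here P = 'n is a multiple of lcm(9,8)' and Q = 'n is a multiple of 9'.

If not (n is a multiple of 9), then not (n is a multiple of lcm(9,8)).


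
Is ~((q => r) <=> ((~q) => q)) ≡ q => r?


Compare truth tables:
q | r | φ | ψ
-------------
False | False | True | True
True | False | True | False
False | True | True | True
True | True | False | True
They differ at row 2 (q=True, r=False): φ=True but ψ=False.

No, they are not logically equivalent.


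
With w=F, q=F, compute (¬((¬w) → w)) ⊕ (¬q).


Substitute w=F, q=F:
¬w = T
(¬w) → w = T → F = F
¬((¬w) → w) = T
¬q = T
(¬((¬w) → w)) ⊕ (¬q) = T ⊕ T = F

F


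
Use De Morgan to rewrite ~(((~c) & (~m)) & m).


De Morgan: the negation of a conjunction is the disjunction of the negations.
Distribute ~ across &, flipping it to |, and negate each literal.

(c | m) | (~m)


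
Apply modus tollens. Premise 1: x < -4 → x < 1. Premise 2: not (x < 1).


Modus tollens: from (P → Q) and ¬Q, infer ¬P.
Q = 'x < 1' is denied; since P → Q, P must also fail.

Not (x < -4).


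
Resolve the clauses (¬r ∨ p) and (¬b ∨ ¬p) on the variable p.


The clauses contain complementary literals p and ¬p.
Resolution eliminates this pair and disjoins the remaining literals (merging duplicates).

(¬r ∨ ¬b)


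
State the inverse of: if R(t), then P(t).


The inverse of (P → Q) is (¬P → ¬Q). It is equivalent to the converse, not to the original.
Here P = 'R(t)' and Q = 'P(t)'.

If not (R(t)), then not (P(t)).


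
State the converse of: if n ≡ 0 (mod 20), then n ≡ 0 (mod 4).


The converse of (P → Q) is (Q → P). It is not in general equivalent to the original.
Here P = 'n ≡ 0 (mod 20)' and Q = 'n ≡ 0 (mod 4)'.

If n ≡ 0 (mod 4), then n ≡ 0 (mod 20).


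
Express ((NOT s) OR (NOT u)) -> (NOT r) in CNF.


Step 1: Rewrite as ¬((¬s) ∨ (¬u)) ∨ (¬r) = (¬(¬s) ∧ ¬(¬u)) ∨ (¬r).
Step 2: Distribute ∨ over ∧.
Step 3: Eliminate any double negations (¬¬X = X).

(s OR (NOT r)) AND (u OR (NOT r))


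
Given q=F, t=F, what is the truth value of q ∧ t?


Conjunction is true only when both operands are true.
Substitute: q=F, t=F.
F ∧ F evaluates to F.

F


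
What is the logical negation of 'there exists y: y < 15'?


¬(for all x: φ) = there exists x: ¬φ, and ¬(there exists x: φ) = for all x: ¬φ.
Apply to the existential statement.

for all y: NOT(y < 15)


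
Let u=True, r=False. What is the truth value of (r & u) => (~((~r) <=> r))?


Substitute u=True, r=False:
r & u = False & True = False
~r = True
(~r) <=> r = True <=> False = False
~((~r) <=> r) = True
(r & u) => (~((~r) <=> r)) = False => True = True

True


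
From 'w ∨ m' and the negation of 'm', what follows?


Disjunctive syllogism: from (P ∨ Q) and ¬P, infer Q.
One disjunct, 'm', is ruled out; the other must hold.

w


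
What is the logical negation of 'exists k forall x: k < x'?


Negation flips each quantifier (∀↔∃) and negates the inner predicate.
¬(exists k forall x: φ) = forall k exists x: ¬φ.

forall k exists x: ~(k < x)


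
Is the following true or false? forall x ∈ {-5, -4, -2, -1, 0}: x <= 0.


Evaluate the predicate on each element: -5:True, -4:True, -2:True, -1:True, 0:True.
Every element satisfies the predicate.

True


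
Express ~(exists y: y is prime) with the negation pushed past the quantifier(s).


¬(forall x: φ) = exists x: ¬φ, and ¬(exists x: φ) = forall x: ¬φ.
Apply to the existential statement.

forall y: ~(y is prime)


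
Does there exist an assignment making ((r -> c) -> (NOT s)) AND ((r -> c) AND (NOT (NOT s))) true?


Check all 8 assignments over {c, r, s}:
c | r | s | φ
-------------
F | F | F | F
T | F | F | F
F | T | F | F
T | T | F | F
F | F | T | F
T | F | T | F
F | T | T | F
T | T | T | F
No assignment makes the formula true.

Unsatisfiable.


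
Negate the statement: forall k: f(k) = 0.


¬(forall x: φ) = exists x: ¬φ, and ¬(exists x: φ) = forall x: ¬φ.
Apply to the universal statement.

exists k: ~(f(k) = 0)


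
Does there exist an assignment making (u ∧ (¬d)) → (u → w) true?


Search for a satisfying assignment over {d, u, w}.
Try d=F, u=F, w=F: the formula evaluates to T.
A satisfying assignment exists.

Satisfiable.


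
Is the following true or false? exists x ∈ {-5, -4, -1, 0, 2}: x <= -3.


Evaluate the predicate on each element: -5:True, -4:True, -1:False, 0:False, 2:False.
Witness x = -5 satisfies the predicate.

True


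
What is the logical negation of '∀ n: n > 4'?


¬(∀ x: φ) = ∃ x: ¬φ, and ¬(∃ x: φ) = ∀ x: ¬φ.
Apply to the universal statement.

∃ n: ¬(n > 4)


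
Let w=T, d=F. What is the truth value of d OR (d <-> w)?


Substitute w=T, d=F:
d <-> w = F <-> T = F
d OR (d <-> w) = F OR F = F

F


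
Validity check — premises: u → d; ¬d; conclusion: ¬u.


This matches the form of modus tollens: the conclusion follows in every model of the premises.

Valid.


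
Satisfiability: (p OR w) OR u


Search for a satisfying assignment over {p, u, w}.
Try p=T, u=F, w=F: the formula evaluates to T.
A satisfying assignment exists.

Satisfiable.


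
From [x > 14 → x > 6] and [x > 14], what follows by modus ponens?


Modus ponens: from (P → Q) and P, infer Q.
P = 'x > 14' is asserted, and P → Q holds, so Q follows.

x > 6.


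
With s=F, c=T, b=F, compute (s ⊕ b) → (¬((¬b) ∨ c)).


Substitute s=F, c=T, b=F:
s ⊕ b = F ⊕ F = F
¬b = T
(¬b) ∨ c = T ∨ T = T
¬((¬b) ∨ c) = F
(s ⊕ b) → (¬((¬b) ∨ c)) = F → F = T

T


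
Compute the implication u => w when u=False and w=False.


Implication is false only when antecedent is true and consequent is false.
Substitute: u=False, w=False.
False => False evaluates to True.

True


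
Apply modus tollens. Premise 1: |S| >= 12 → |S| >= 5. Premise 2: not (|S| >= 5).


Modus tollens: from (P → Q) and ¬Q, infer ¬P.
Q = '|S| >= 5' is denied; since P → Q, P must also fail.

Not (|S| >= 12).


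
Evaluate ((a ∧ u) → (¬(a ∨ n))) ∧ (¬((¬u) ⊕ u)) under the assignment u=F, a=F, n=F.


Substitute u=F, a=F, n=F:
a ∧ u = F ∧ F = F
a ∨ n = F ∨ F = F
¬(a ∨ n) = T
(a ∧ u) → (¬(a ∨ n)) = F → T = T
¬u = T
(¬u) ⊕ u = T ⊕ F = T
¬((¬u) ⊕ u) = F
((a ∧ u) → (¬(a ∨ n))) ∧ (¬((¬u) ⊕ u)) = T ∧ F = F

F


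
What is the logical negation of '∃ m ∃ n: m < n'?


Negation flips each quantifier (∀↔∃) and negates the inner predicate.
¬(∃ m ∃ n: φ) = ∀ m ∀ n: ¬φ.

∀ m ∀ n: ¬(m < n)


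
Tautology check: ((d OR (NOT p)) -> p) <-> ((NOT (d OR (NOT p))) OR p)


Build the truth table over {d, p}:
d | p | φ
---------
F | F | T
T | F | T
F | T | T
T | T | T
Every row evaluates to true.

Yes, it is a tautology.


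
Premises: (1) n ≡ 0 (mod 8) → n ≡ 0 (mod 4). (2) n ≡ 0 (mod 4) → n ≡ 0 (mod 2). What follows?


Hypothetical syllogism: from (P → Q) and (Q → R), infer (P → R).
Chain the two implications through the shared middle term 'n ≡ 0 (mod 4)'.

n ≡ 0 (mod 8) → n ≡ 0 (mod 2)


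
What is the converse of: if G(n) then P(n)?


The converse of (P → Q) is (Q → P). It is not in general equivalent to the original.
Here P = 'G(n)' and Q = 'P(n)'.

If P(n), then G(n).


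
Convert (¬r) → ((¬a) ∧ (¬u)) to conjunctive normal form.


Step 1: Rewrite (¬r) → ((¬a) ∧ (¬u)) as ¬(¬r) ∨ ((¬a) ∧ (¬u)).
Step 2: Distribute ∨ over ∧.
Step 3: Eliminate any double negations (¬¬X = X).

(r ∨ (¬a)) ∧ (r ∨ (¬u))


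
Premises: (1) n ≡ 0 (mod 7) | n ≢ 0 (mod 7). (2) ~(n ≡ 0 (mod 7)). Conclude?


Disjunctive syllogism: from (P ∨ Q) and ¬P, infer Q.
One disjunct, 'n ≡ 0 (mod 7)', is ruled out; the other must hold.

n ≢ 0 (mod 7)


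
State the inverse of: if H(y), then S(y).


The inverse of (P → Q) is (¬P → ¬Q). It is equivalent to the converse, not to the original.
Here P = 'H(y)' and Q = 'S(y)'.

If not (H(y)), then not (S(y)).


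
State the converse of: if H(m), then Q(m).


The converse of (P → Q) is (Q → P). It is not in general equivalent to the original.
Here P = 'H(m)' and Q = 'Q(m)'.

If Q(m), then H(m).


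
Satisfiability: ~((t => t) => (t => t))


Check all 2 assignments over {t}:
t | φ
-----
False | False
True | False
No assignment makes the formula true.

Unsatisfiable.


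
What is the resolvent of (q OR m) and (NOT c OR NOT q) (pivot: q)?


The clauses contain complementary literals q and NOTq.
Resolution eliminates this pair and disjoins the remaining literals (merging duplicates).

(m OR NOT c)


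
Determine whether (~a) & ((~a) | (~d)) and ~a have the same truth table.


Compare truth tables:
a | d | φ | ψ
-------------
False | False | True | True
True | False | False | False
False | True | True | True
True | True | False | False
The columns φ and ψ agree on every row.

Yes, they are logically equivalent.


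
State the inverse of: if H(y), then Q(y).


The inverse of (P → Q) is (¬P → ¬Q). It is equivalent to the converse, not to the original.
Here P = 'H(y)' and Q = 'Q(y)'.

If not (H(y)), then not (Q(y)).


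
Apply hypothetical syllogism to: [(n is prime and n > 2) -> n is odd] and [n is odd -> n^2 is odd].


Hypothetical syllogism: from (P → Q) and (Q → R), infer (P → R).
Chain the two implications through the shared middle term 'n is odd'.

(n is prime and n > 2) -> n^2 is odd


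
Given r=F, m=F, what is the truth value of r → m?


Implication is false only when antecedent is true and consequent is false.
Substitute: r=F, m=F.
F → F evaluates to T.

T


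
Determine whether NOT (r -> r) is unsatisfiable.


Truth table over {r}:
r | φ
-----
F | F
T | F
Every row is false.

Yes, it is a contradiction.


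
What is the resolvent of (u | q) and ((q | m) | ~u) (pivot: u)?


The clauses contain complementary literals u and ~u.
Resolution eliminates this pair and disjoins the remaining literals (merging duplicates).

(q | m)


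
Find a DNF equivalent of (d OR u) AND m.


Step 1: Distribute ∧ over ∨: (d ∨ u) ∧ m = (d ∧ m) ∨ (u ∧ m).

(d AND m) OR (u AND m)


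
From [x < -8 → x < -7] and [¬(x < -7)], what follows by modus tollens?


Modus tollens: from (P → Q) and ¬Q, infer ¬P.
Q = 'x < -7' is denied; since P → Q, P must also fail.

Not (x < -8).


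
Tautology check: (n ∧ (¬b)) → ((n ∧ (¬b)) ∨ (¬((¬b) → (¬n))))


Build the truth table over {b, n}:
b | n | φ
---------
F | F | T
T | F | T
F | T | T
T | T | T
Every row evaluates to true.

Yes, it is a tautology.


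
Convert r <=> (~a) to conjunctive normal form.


Step 1: Rewrite r ↔ (¬a) as (r → (¬a)) ∧ ((¬a) → r).
Step 2: Rewrite each implication as a disjunction.
Step 3: Eliminate any double negations (¬¬X = X).

((~r) | (~a)) & (a | r)


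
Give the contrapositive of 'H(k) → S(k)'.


The contrapositive of (P → Q) is (¬Q → ¬P); it is logically equivalent to the original.
Here P = 'H(k)' and Q = 'S(k)'.

If not (S(k)), then not (H(k)).


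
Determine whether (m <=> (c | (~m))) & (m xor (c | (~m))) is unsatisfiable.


Truth table over {c, m}:
c | m | φ
---------
False | False | False
True | False | False
False | True | False
True | True | False
Every row is false.

Yes, it is a contradiction.


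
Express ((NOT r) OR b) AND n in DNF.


Step 1: Distribute ∧ over ∨: ((¬r) ∨ b) ∧ n = ((¬r) ∧ n) ∨ (b ∧ n).

((NOT r) AND n) OR (b AND n)


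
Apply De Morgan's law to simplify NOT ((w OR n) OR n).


De Morgan: the negation of a disjunction is the conjunction of the negations.
Distribute NOT across OR, flipping it to AND, and negate each literal.

((NOT w) AND (NOT n)) AND (NOT n)


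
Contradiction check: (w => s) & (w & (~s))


Truth table over {s, w}:
s | w | φ
---------
False | False | False
True | False | False
False | True | False
True | True | False
Every row is false.

Yes, it is a contradiction.


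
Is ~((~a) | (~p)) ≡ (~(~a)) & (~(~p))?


Compare truth tables:
a | p | φ | ψ
-------------
False | False | False | False
True | False | False | False
False | True | False | False
True | True | True | True
The columns φ and ψ agree on every row.

Yes, they are logically equivalent.


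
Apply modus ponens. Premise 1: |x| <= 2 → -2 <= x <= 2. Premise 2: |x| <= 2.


Modus ponens: from (P → Q) and P, infer Q.
P = '|x| <= 2' is asserted, and P → Q holds, so Q follows.

-2 <= x <= 2.


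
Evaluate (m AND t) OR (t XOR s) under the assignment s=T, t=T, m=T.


Substitute s=T, t=T, m=T:
m AND t = T AND T = T
t XOR s = T XOR T = F
(m AND t) OR (t XOR s) = T OR F = T

T


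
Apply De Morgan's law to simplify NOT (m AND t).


De Morgan: the negation of a conjunction is the disjunction of the negations.
Distribute NOT across AND, flipping it to OR, and negate each literal.

(NOT m) OR (NOT t)


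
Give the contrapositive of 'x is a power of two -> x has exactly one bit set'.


The contrapositive of (P → Q) is (¬Q → ¬P); it is logically equivalent to the original.
Here P = 'x is a power of two' and Q = 'x has exactly one bit set'.

If not (x has exactly one bit set), then not (x is a power of two).


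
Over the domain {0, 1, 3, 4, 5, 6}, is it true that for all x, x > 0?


Evaluate the predicate on each element: 0:F, 1:T, 3:T, 4:T, 5:T, 6:T.
Counterexample x = 0 fails the predicate.

F


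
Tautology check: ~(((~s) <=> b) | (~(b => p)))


Build the truth table over {b, p, s}:
b | p | s | φ
-------------
False | False | False | True
True | False | False | False
False | True | False | True
True | True | False | False
False | False | True | False
True | False | True | False
False | True | True | False
True | True | True | True
Counterexample at row 2: with b=True, p=False, s=False, the formula is False.

No, it is not a tautology.


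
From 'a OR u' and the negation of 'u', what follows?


Disjunctive syllogism: from (P ∨ Q) and ¬P, infer Q.
One disjunct, 'u', is ruled out; the other must hold.

a


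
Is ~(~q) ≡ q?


Compare truth tables:
q | φ | ψ
---------
False | False | False
True | True | True
The columns φ and ψ agree on every row.

Yes, they are logically equivalent.


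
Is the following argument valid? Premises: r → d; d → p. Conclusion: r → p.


This matches the form of hypothetical syllogism: the conclusion follows in every model of the premises.

Valid.


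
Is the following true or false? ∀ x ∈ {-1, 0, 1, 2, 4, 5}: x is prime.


Evaluate the predicate on each element: -1:F, 0:F, 1:F, 2:T, 4:F, 5:T.
Counterexample x = -1 fails the predicate.

F


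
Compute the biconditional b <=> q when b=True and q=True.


Biconditional is true when both operands have the same truth value.
Substitute: b=True, q=True.
True <=> True evaluates to True.

True


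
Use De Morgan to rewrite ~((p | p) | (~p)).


De Morgan: the negation of a disjunction is the conjunction of the negations.
Distribute ~ across |, flipping it to &, and negate each literal.

((~p) & (~p)) & p


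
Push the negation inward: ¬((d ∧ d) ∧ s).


De Morgan: the negation of a conjunction is the disjunction of the negations.
Distribute ¬ across ∧, flipping it to ∨, and negate each literal.

((¬d) ∨ (¬d)) ∨ (¬s)


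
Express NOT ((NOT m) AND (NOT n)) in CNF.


Step 1: Apply De Morgan: ¬((¬m) ∧ (¬n)) = ¬(¬m) ∨ ¬(¬n).
Step 2: Eliminate any double negations (¬¬X = X).

m OR n


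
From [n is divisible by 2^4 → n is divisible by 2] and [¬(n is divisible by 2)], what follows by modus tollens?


Modus tollens: from (P → Q) and ¬Q, infer ¬P.
Q = 'n is divisible by 2' is denied; since P → Q, P must also fail.

Not (n is divisible by 2^4).


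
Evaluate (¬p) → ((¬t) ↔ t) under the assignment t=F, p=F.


Substitute t=F, p=F:
¬p = T
¬t = T
(¬t) ↔ t = T ↔ F = F
(¬p) → ((¬t) ↔ t) = T → F = F

F


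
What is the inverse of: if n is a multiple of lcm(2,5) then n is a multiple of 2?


The inverse of (P → Q) is (¬P → ¬Q). It is equivalent to the converse, not to the original.
Here P = 'n is a multiple of lcm(2,5)' and Q = 'n is a multiple of 2'.

If not (n is a multiple of lcm(2,5)), then not (n is a multiple of 2).


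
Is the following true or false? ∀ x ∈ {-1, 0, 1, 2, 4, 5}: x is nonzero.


Evaluate the predicate on each element: -1:T, 0:F, 1:T, 2:T, 4:T, 5:T.
Counterexample x = 0 fails the predicate.

F


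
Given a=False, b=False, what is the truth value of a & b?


Conjunction is true only when both operands are true.
Substitute: a=False, b=False.
False & False evaluates to False.

False


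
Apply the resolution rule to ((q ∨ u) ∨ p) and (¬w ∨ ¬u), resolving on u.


The clauses contain complementary literals u and ¬u.
Resolution eliminates this pair and disjoins the remaining literals (merging duplicates).

((p ∨ q) ∨ ¬w)


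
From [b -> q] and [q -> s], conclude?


Hypothetical syllogism: from (P → Q) and (Q → R), infer (P → R).
Chain the two implications through the shared middle term 'q'.

b -> s


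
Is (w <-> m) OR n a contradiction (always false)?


Truth table over {m, n, w}:
m | n | w | φ
-------------
F | F | F | T
T | F | F | F
F | T | F | T
T | T | F | T
F | F | T | F
T | F | T | T
F | T | T | T
T | T | T | T
Satisfying assignment at row 1: m=F, n=F, w=F gives T.

No, it is not a contradiction.


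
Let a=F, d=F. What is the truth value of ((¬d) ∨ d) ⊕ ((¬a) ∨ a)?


Substitute a=F, d=F:
¬d = T
(¬d) ∨ d = T ∨ F = T
¬a = T
(¬a) ∨ a = T ∨ F = T
((¬d) ∨ d) ⊕ ((¬a) ∨ a) = T ⊕ T = F

F


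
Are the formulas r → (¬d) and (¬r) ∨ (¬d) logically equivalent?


Compare truth tables:
d | r | φ | ψ
-------------
F | F | T | T
T | F | T | T
F | T | T | T
T | T | F | F
The columns φ and ψ agree on every row.

Yes, they are logically equivalent.


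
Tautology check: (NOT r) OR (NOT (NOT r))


Build the truth table over {r}:
r | φ
-----
F | T
T | T
Every row evaluates to true.

Yes, it is a tautology.


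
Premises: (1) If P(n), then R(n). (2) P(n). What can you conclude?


Modus ponens: from (P → Q) and P, infer Q.
P = 'P(n)' is asserted, and P → Q holds, so Q follows.

R(n).


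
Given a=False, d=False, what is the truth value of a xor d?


Exclusive or is true when exactly one operand is true.
Substitute: a=False, d=False.
False xor False evaluates to False.

False


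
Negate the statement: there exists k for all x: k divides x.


Negation flips each quantifier (∀↔∃) and negates the inner predicate.
¬(there exists k for all x: φ) = for all k there exists x: ¬φ.

for all k there exists x: NOT(k divides x)


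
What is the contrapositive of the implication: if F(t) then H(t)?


The contrapositive of (P → Q) is (¬Q → ¬P); it is logically equivalent to the original.
Here P = 'F(t)' and Q = 'H(t)'.

If not (H(t)), then not (F(t)).


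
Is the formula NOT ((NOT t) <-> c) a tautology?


Build the truth table over {c, t}:
c | t | φ
---------
F | F | T
T | F | F
F | T | F
T | T | T
Counterexample at row 2: with c=T, t=F, the formula is F.

No, it is not a tautology.


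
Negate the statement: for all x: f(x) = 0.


¬(for all x: φ) = there exists x: ¬φ, and ¬(there exists x: φ) = for all x: ¬φ.
Apply to the universal statement.

there exists x: NOT(f(x) = 0)


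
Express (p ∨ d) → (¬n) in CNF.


Step 1: Rewrite as ¬(p ∨ d) ∨ (¬n) = (¬p ∧ ¬d) ∨ (¬n).
Step 2: Distribute ∨ over ∧.

((¬p) ∨ (¬n)) ∧ ((¬d) ∨ (¬n))


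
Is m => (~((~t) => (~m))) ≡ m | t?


Compare truth tables:
m | t | φ | ψ
-------------
False | False | True | False
True | False | True | True
False | True | True | True
True | True | False | True
They differ at row 1 (m=False, t=False): φ=True but ψ=False.

No, they are not logically equivalent.


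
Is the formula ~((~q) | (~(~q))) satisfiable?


Check all 2 assignments over {q}:
q | φ
-----
False | False
True | False
No assignment makes the formula true.

Unsatisfiable.


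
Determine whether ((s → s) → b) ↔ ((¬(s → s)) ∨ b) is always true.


Build the truth table over {b, s}:
b | s | φ
---------
F | F | T
T | F | T
F | T | T
T | T | T
Every row evaluates to true.

Yes, it is a tautology.


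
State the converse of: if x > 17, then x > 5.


The converse of (P → Q) is (Q → P). It is not in general equivalent to the original.
Here P = 'x > 17' and Q = 'x > 5'.

If x > 5, then x > 17.


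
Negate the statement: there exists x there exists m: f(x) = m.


Negation flips each quantifier (∀↔∃) and negates the inner predicate.
¬(there exists x there exists m: φ) = for all x for all m: ¬φ.

for all x for all m: NOT(f(x) = m)


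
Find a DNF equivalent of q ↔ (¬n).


Step 1: q ↔ (¬n) is true exactly when both agree: (q ∧ (¬n)) ∨ (¬q ∧ ¬(¬n)).
Step 2: Eliminate any double negations (¬¬X = X).

(q ∧ (¬n)) ∨ ((¬q) ∧ n)


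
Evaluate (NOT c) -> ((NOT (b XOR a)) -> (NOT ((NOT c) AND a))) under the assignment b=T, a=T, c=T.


Substitute b=T, a=T, c=T:
NOT c = F
b XOR a = T XOR T = F
NOT (b XOR a) = T
NOT c = F
(NOT c) AND a = F AND T = F
NOT ((NOT c) AND a) = T
(NOT (b XOR a)) -> (NOT ((NOT c) AND a)) = T -> T = T
(NOT c) -> ((NOT (b XOR a)) -> (NOT ((NOT c) AND a))) = F -> T = T

T


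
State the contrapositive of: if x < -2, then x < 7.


The contrapositive of (P → Q) is (¬Q → ¬P); it is logically equivalent to the original.
Here P = 'x < -2' and Q = 'x < 7'.

If not (x < 7), then not (x < -2).


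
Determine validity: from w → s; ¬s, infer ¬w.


This matches the form of modus tollens: the conclusion follows in every model of the premises.

Valid.


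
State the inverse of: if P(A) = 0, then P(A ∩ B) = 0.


The inverse of (P → Q) is (¬P → ¬Q). It is equivalent to the converse, not to the original.
Here P = 'P(A) = 0' and Q = 'P(A ∩ B) = 0'.

If not (P(A) = 0), then not (P(A ∩ B) = 0).


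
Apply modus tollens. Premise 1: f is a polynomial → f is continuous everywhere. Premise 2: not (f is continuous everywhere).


Modus tollens: from (P → Q) and ¬Q, infer ¬P.
Q = 'f is continuous everywhere' is denied; since P → Q, P must also fail.

Not (f is a polynomial).


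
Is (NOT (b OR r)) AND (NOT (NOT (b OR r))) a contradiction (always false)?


Truth table over {b, r}:
b | r | φ
---------
F | F | F
T | F | F
F | T | F
T | T | F
Every row is false.

Yes, it is a contradiction.


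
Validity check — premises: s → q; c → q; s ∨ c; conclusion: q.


This matches the form of proof by cases: the conclusion follows in every model of the premises.

Valid.


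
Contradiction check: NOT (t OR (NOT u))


Truth table over {t, u}:
t | u | φ
---------
F | F | F
T | F | F
F | T | T
T | T | F
Satisfying assignment at row 3: t=F, u=T gives T.

No, it is not a contradiction.


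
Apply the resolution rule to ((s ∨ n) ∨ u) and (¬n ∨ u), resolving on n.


The clauses contain complementary literals n and ¬n.
Resolution eliminates this pair and disjoins the remaining literals (merging duplicates).

(s ∨ u)


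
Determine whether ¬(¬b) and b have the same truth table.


Compare truth tables:
b | φ | ψ
---------
F | F | F
T | T | T
The columns φ and ψ agree on every row.

Yes, they are logically equivalent.


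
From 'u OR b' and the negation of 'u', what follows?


Disjunctive syllogism: from (P ∨ Q) and ¬P, infer Q.
One disjunct, 'u', is ruled out; the other must hold.

b


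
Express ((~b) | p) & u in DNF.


Step 1: Distribute ∧ over ∨: ((¬b) ∨ p) ∧ u = ((¬b) ∧ u) ∨ (p ∧ u).

((~b) & u) | (p & u)


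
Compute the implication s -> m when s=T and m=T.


Implication is false only when antecedent is true and consequent is false.
Substitute: s=T, m=T.
T -> T evaluates to T.

T


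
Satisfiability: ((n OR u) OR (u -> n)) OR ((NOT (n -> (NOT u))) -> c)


Search for a satisfying assignment over {c, n, u}.
Try c=F, n=F, u=F: the formula evaluates to T.
A satisfying assignment exists.

Satisfiable.


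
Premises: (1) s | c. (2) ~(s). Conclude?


Disjunctive syllogism: from (P ∨ Q) and ¬P, infer Q.
One disjunct, 's', is ruled out; the other must hold.

c


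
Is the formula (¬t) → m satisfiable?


Search for a satisfying assignment over {m, t}.
Try m=T, t=F: the formula evaluates to T.
A satisfying assignment exists.

Satisfiable.


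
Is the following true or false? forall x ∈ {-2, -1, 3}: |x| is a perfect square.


Evaluate the predicate on each element: -2:False, -1:True, 3:False.
Counterexample x = -2 fails the predicate.

False


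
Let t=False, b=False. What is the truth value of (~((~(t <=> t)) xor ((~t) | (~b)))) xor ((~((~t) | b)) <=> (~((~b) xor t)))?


Substitute t=False, b=False:
… (earlier sub-steps elided)
(~(t <=> t)) xor ((~t) | (~b)) = False xor True = True
~((~(t <=> t)) xor ((~t) | (~b))) = False
~t = True
(~t) | b = True | False = True
~((~t) | b) = False
~b = True
(~b) xor t = True xor False = True
~((~b) xor t) = False
(~((~t) | b)) <=> (~((~b) xor t)) = False <=> False = True
(~((~(t <=> t)) xor ((~t) | (~b)))) xor ((~((~t) | b)) <=> (~((~b) xor t))) = False xor True = True

True


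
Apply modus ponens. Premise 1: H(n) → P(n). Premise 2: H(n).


Modus ponens: from (P → Q) and P, infer Q.
P = 'H(n)' is asserted, and P → Q holds, so Q follows.

P(n).


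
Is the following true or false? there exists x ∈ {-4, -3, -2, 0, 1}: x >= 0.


Evaluate the predicate on each element: -4:F, -3:F, -2:F, 0:T, 1:T.
Witness x = 0 satisfies the predicate.

T


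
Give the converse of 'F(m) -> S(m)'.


The converse of (P → Q) is (Q → P). It is not in general equivalent to the original.
Here P = 'F(m)' and Q = 'S(m)'.

If S(m), then F(m).


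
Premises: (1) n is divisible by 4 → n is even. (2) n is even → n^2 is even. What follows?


Hypothetical syllogism: from (P → Q) and (Q → R), infer (P → R).
Chain the two implications through the shared middle term 'n is even'.

n is divisible by 4 → n^2 is even


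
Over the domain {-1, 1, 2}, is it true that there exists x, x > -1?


Evaluate the predicate on each element: -1:F, 1:T, 2:T.
Witness x = 1 satisfies the predicate.

T


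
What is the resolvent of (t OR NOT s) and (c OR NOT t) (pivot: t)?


The clauses contain complementary literals t and NOTt.
Resolution eliminates this pair and disjoins the remaining literals (merging duplicates).

(NOT s OR c)


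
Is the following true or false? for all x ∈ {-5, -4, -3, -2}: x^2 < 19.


Evaluate the predicate on each element: -5:F, -4:T, -3:T, -2:T.
Counterexample x = -5 fails the predicate.

F


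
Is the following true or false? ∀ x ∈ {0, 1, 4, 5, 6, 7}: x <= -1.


Evaluate the predicate on each element: 0:F, 1:F, 4:F, 5:F, 6:F, 7:F.
Counterexample x = 0 fails the predicate.

F


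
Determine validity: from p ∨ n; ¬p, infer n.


This matches the form of disjunctive syllogism: the conclusion follows in every model of the premises.

Valid.


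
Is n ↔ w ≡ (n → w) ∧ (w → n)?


Compare truth tables:
n | w | φ | ψ
-------------
F | F | T | T
T | F | F | F
F | T | F | F
T | T | T | T
The columns φ and ψ agree on every row.

Yes, they are logically equivalent.


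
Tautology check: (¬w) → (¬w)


Build the truth table over {w}:
w | φ
-----
F | T
T | T
Every row evaluates to true.

Yes, it is a tautology.


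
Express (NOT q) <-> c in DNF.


Step 1: (¬q) ↔ c is true exactly when both agree: ((¬q) ∧ c) ∨ (¬(¬q) ∧ ¬c).
Step 2: Eliminate any double negations (¬¬X = X).

((NOT q) AND c) OR (q AND (NOT c))


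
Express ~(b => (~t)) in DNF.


Step 1: Rewrite implication then negate: ¬(¬b ∨ (¬t)) = b ∧ ¬(¬t).
Step 2: Eliminate any double negations (¬¬X = X).

b & t


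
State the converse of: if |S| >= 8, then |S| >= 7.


The converse of (P → Q) is (Q → P). It is not in general equivalent to the original.
Here P = '|S| >= 8' and Q = '|S| >= 7'.

If |S| >= 7, then |S| >= 8.


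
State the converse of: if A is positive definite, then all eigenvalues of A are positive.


The converse of (P → Q) is (Q → P). It is not in general equivalent to the original.
Here P = 'A is positive definite' and Q = 'all eigenvalues of A are positive'.

If all eigenvalues of A are positive, then A is positive definite.


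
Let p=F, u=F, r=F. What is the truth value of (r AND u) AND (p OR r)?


Substitute p=F, u=F, r=F:
r AND u = F AND F = F
p OR r = F OR F = F
(r AND u) AND (p OR r) = F AND F = F

F


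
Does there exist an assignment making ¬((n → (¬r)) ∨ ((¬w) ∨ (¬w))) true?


Search for a satisfying assignment over {n, r, w}.
Try n=T, r=T, w=T: the formula evaluates to T.
A satisfying assignment exists.

Satisfiable.


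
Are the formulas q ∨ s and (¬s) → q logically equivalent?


Compare truth tables:
q | s | φ | ψ
-------------
F | F | F | F
T | F | T | T
F | T | T | T
T | T | T | T
The columns φ and ψ agree on every row.

Yes, they are logically equivalent.


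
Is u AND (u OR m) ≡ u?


Compare truth tables:
m | u | φ | ψ
-------------
F | F | F | F
T | F | F | F
F | T | T | T
T | T | T | T
The columns φ and ψ agree on every row.

Yes, they are logically equivalent.


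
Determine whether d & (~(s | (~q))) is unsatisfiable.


Truth table over {d, q, s}:
d | q | s | φ
-------------
False | False | False | False
True | False | False | False
False | True | False | False
True | True | False | True
False | False | True | False
True | False | True | False
False | True | True | False
True | True | True | False
Satisfying assignment at row 4: d=True, q=True, s=False gives True.

No, it is not a contradiction.


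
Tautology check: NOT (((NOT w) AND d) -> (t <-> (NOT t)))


Build the truth table over {d, t, w}:
d | t | w | φ
-------------
F | F | F | F
T | F | F | T
F | T | F | F
T | T | F | T
F | F | T | F
T | F | T | F
F | T | T | F
T | T | T | F
Counterexample at row 1: with d=F, t=F, w=F, the formula is F.

No, it is not a tautology.


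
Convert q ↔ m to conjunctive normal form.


Step 1: Rewrite q ↔ m as (q → m) ∧ (m → q).
Step 2: Rewrite each implication as a disjunction.

((¬q) ∨ m) ∧ ((¬m) ∨ q)


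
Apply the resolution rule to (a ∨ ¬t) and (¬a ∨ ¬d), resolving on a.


The clauses contain complementary literals a and ¬a.
Resolution eliminates this pair and disjoins the remaining literals (merging duplicates).

(¬t ∨ ¬d)


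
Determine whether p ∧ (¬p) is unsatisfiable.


Truth table over {p}:
p | φ
-----
F | F
T | F
Every row is false.

Yes, it is a contradiction.


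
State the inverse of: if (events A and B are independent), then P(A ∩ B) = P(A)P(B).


The inverse of (P → Q) is (¬P → ¬Q). It is equivalent to the converse, not to the original.
Here P = '(events A and B are independent)' and Q = 'P(A ∩ B) = P(A)P(B)'.

If not ((events A and B are independent)), then not (P(A ∩ B) = P(A)P(B)).


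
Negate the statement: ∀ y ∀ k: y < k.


Negation flips each quantifier (∀↔∃) and negates the inner predicate.
¬(∀ y ∀ k: φ) = ∃ y ∃ k: ¬φ.

∃ y ∃ k: ¬(y < k)


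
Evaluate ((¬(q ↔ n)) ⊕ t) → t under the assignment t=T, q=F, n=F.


Substitute t=T, q=F, n=F:
q ↔ n = F ↔ F = T
¬(q ↔ n) = F
(¬(q ↔ n)) ⊕ t = F ⊕ T = T
((¬(q ↔ n)) ⊕ t) → t = T → T = T

T
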